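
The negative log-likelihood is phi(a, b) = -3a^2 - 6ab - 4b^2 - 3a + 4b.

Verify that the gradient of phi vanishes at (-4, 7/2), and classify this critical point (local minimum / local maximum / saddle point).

∇phi = (-6a - 6b - 3, -6a - 8b + 4); substituting (-4, 7/2) gives ∇phi = (0, 0), so (-4, 7/2) is indeed a critical point.
The Hessian of phi is constant: H = [[-6, -6], [-6, -8]].
det(H) = (-6)·(-8) − (-6)² = 12.
det(H) > 0 and tr(H) = -14 < 0, so H is negative definite and the point is a local maximum.

local maximum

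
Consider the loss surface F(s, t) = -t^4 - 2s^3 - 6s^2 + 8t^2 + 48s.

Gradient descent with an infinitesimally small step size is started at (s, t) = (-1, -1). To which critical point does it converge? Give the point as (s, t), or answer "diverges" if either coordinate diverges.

F is separable, so gradient descent decouples: s follows -∂F/∂s, t follows -∂F/∂t.
∂F/∂s = -6(s - 2)(s + 4); at s=-1 this is 54, so s decreases.
∂F/∂t = -4t(t - 2)(t + 2); at t=-1 this is -12, so t increases.
s converges to its nearest critical value -4 (a local min of the s-part); t converges to 0. The iterate converges to (-4, 0).

(-4, 0)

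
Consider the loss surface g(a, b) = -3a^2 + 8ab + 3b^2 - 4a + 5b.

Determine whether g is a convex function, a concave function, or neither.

g is quadratic, so its Hessian is the constant matrix H = [[-6, 8], [8, 6]].
det(H) = -100, tr(H) = 0.
det(H) < 0, so H is indefinite: neither convex nor concave.

neither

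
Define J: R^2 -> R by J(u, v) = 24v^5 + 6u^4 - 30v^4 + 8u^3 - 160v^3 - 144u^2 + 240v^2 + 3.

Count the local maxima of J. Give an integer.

2

J separates as a function of u plus a function of v, so ∇J=0 decouples.
∂J/∂u = 24u(u - 3)(u + 4) = 0 at u ∈ {-4, 0, 3}; ∂J/∂v = 120v(v - 2)(v - 1)(v + 2) = 0 at v ∈ {-2, 0, 1, 2}.
The Hessian is diagonal: diag(J_uu, J_vv). Second derivatives: J_uu(-4)=672, J_uu(0)=-288, J_uu(3)=504; J_vv(-2)=-2880, J_vv(0)=480, J_vv(1)=-360, J_vv(2)=960.
Local maxima occur where both diagonal entries negative: (0, -2), (0, 1). Count: 2.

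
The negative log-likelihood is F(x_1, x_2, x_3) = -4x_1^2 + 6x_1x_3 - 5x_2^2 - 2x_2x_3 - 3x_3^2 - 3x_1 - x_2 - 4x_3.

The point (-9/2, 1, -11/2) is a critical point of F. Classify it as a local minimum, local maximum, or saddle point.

local maximum

The Hessian is constant: H = [[-8, 0, 6], [0, -10, -2], [6, -2, -6]].
Leading principal minors: Δ₁ = -8, Δ₂ = 80, Δ₃ = -88.
The minors alternate sign starting negative (−, +, −), so H is negative definite: a local maximum.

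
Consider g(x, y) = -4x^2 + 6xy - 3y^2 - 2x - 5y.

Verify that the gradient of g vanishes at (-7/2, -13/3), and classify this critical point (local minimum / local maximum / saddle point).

∇g = (-8x + 6y - 2, 6x - 6y - 5); substituting (-7/2, -13/3) gives ∇g = (0, 0), so (-7/2, -13/3) is indeed a critical point.
The Hessian of g is constant: H = [[-8, 6], [6, -6]].
det(H) = (-8)·(-6) − 6² = 12.
det(H) > 0 and tr(H) = -14 < 0, so H is negative definite and the point is a local maximum.

local maximum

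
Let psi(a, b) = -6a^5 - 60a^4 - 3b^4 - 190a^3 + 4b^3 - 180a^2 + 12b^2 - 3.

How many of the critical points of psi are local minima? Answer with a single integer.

psi separates as a function of a plus a function of b, so ∇psi=0 decouples.
∂psi/∂a = -30a(a + 1)(a + 3)(a + 4) = 0 at a ∈ {-4, -3, -1, 0}; ∂psi/∂b = -12b(b - 2)(b + 1) = 0 at b ∈ {-1, 0, 2}.
The Hessian is diagonal: diag(psi_aa, psi_bb). Second derivatives: psi_aa(-4)=360, psi_aa(-3)=-180, psi_aa(-1)=180, psi_aa(0)=-360; psi_bb(-1)=-36, psi_bb(0)=24, psi_bb(2)=-72.
Local minima occur where both diagonal entries positive: (-4, 0), (-1, 0). Count: 2.

2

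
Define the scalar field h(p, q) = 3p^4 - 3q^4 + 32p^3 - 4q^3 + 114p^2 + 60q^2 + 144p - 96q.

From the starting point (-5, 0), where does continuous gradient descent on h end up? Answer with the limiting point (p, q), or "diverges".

(-4, 1)

h is separable, so gradient descent decouples: p follows -∂h/∂p, q follows -∂h/∂q.
∂h/∂p = 12(p + 1)(p + 3)(p + 4); at p=-5 this is -96, so p increases.
∂h/∂q = -12(q - 2)(q - 1)(q + 4); at q=0 this is -96, so q increases.
p converges to its nearest critical value -4 (a local min of the p-part); q converges to 1. The iterate converges to (-4, 1).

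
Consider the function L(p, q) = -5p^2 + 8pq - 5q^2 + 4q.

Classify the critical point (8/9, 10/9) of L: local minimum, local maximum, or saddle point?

The Hessian of L is constant: H = [[-10, 8], [8, -10]].
det(H) = (-10)·(-10) − 8² = 36.
det(H) > 0 and tr(H) = -20 < 0, so H is negative definite and the point is a local maximum.

local maximum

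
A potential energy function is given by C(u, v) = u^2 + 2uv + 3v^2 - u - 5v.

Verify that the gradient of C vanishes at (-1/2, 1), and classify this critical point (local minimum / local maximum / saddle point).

local minimum

∇C = (2u + 2v - 1, 2u + 6v - 5); substituting (-1/2, 1) gives ∇C = (0, 0), so (-1/2, 1) is indeed a critical point.
The Hessian of C is constant: H = [[2, 2], [2, 6]].
det(H) = 2·6 − 2² = 8.
det(H) > 0 and tr(H) = 8 > 0, so H is positive definite and the point is a local minimum.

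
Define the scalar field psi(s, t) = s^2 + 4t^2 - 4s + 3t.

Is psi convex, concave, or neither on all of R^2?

convex

psi is quadratic, so its Hessian is the constant matrix H = [[2, 0], [0, 8]].
det(H) = 16, tr(H) = 10.
det(H) > 0 and tr(H) > 0, so H is positive definite everywhere: convex.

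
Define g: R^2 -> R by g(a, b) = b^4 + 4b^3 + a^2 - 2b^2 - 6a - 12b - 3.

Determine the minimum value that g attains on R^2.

-21

g(a,b) separates as P(a) + Q(b) − 3, so its minimum is min P + min Q − 3.
P'(a) = 2a - 6 vanishes at a ∈ {3}; Q'(b) = 4(b - 1)(b + 1)(b + 3) vanishes at b ∈ {-3, -1, 1}.
Local minima of P (where P''>0): P(3)=-9. Local minima of Q: Q(-3)=-9, Q(1)=-9.
So the global minimum of g is P(3) + Q(-3) − 3 = -9 − 9 − 3 = -21, attained at (3, -3).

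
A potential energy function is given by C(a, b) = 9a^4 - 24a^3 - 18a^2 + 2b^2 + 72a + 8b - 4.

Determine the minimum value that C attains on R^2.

C(a,b) separates as P(a) + Q(b) − 4, so its minimum is min P + min Q − 4.
P'(a) = 36(a - 2)(a - 1)(a + 1) vanishes at a ∈ {-1, 1, 2}; Q'(b) = 4b + 8 vanishes at b ∈ {-2}.
Local minima of P (where P''>0): P(-1)=-57, P(2)=24. Local minima of Q: Q(-2)=-8.
So the global minimum of C is P(-1) + Q(-2) − 4 = -57 − 8 − 4 = -69, attained at (-1, -2).

-69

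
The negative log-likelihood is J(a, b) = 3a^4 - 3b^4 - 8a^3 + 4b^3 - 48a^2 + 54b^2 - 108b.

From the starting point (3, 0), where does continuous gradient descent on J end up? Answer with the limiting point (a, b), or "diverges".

(4, 1)

J is separable, so gradient descent decouples: a follows -∂J/∂a, b follows -∂J/∂b.
∂J/∂a = 12a(a - 4)(a + 2); at a=3 this is -180, so a increases.
∂J/∂b = -12(b - 3)(b - 1)(b + 3); at b=0 this is -108, so b increases.
a converges to its nearest critical value 4 (a local min of the a-part); b converges to 1. The iterate converges to (4, 1).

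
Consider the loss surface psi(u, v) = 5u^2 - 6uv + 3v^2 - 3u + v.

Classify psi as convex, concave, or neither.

psi is quadratic, so its Hessian is the constant matrix H = [[10, -6], [-6, 6]].
det(H) = 24, tr(H) = 16.
det(H) > 0 and tr(H) > 0, so H is positive definite everywhere: convex.

convex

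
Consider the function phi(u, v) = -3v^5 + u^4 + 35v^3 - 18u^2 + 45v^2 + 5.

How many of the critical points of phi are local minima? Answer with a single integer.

4

phi separates as a function of u plus a function of v, so ∇phi=0 decouples.
∂phi/∂u = 4u(u - 3)(u + 3) = 0 at u ∈ {-3, 0, 3}; ∂phi/∂v = -15v(v - 3)(v + 1)(v + 2) = 0 at v ∈ {-2, -1, 0, 3}.
The Hessian is diagonal: diag(phi_uu, phi_vv). Second derivatives: phi_uu(-3)=72, phi_uu(0)=-36, phi_uu(3)=72; phi_vv(-2)=150, phi_vv(-1)=-60, phi_vv(0)=90, phi_vv(3)=-900.
Local minima occur where both diagonal entries positive: (-3, -2), (-3, 0), (3, -2), (3, 0). Count: 4.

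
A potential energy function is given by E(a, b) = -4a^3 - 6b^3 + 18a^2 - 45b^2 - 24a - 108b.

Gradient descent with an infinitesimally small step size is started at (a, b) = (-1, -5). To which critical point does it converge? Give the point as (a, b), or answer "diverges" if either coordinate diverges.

(1, -3)

E is separable, so gradient descent decouples: a follows -∂E/∂a, b follows -∂E/∂b.
∂E/∂a = -12(a - 2)(a - 1); at a=-1 this is -72, so a increases.
∂E/∂b = -18(b + 2)(b + 3); at b=-5 this is -108, so b increases.
a converges to its nearest critical value 1 (a local min of the a-part); b converges to -3. The iterate converges to (1, -3).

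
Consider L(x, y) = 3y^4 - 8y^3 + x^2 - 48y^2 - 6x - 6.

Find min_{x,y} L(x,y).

-527

L(x,y) separates as P(x) + Q(y) − 6, so its minimum is min P + min Q − 6.
P'(x) = 2x - 6 vanishes at x ∈ {3}; Q'(y) = 12y(y - 4)(y + 2) vanishes at y ∈ {-2, 0, 4}.
Local minima of P (where P''>0): P(3)=-9. Local minima of Q: Q(-2)=-80, Q(4)=-512.
So the global minimum of L is P(3) + Q(4) − 6 = -9 − 512 − 6 = -527, attained at (3, 4).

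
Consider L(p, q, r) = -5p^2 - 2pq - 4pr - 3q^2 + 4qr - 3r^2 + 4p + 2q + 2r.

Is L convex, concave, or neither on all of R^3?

L is quadratic, so its Hessian is the constant matrix H = [[-10, -2, -4], [-2, -6, 4], [-4, 4, -6]].
Leading principal minors: -10, 56, -16.
Signs alternate −, +, − ⇒ H ≺ 0 ⇒ concave.

concave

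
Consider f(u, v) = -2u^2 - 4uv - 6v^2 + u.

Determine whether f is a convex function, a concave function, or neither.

f is quadratic, so its Hessian is the constant matrix H = [[-4, -4], [-4, -12]].
det(H) = 32, tr(H) = -16.
det(H) > 0 and tr(H) < 0, so H is negative definite everywhere: concave.

concave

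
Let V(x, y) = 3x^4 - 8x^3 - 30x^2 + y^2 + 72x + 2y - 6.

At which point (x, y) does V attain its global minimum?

V(x,y) separates as P(x) + Q(y) − 6, so its minimum is min P + min Q − 6.
P'(x) = 12(x - 3)(x - 1)(x + 2) vanishes at x ∈ {-2, 1, 3}; Q'(y) = 2y + 2 vanishes at y ∈ {-1}.
Local minima of P (where P''>0): P(-2)=-152, P(3)=-27. Local minima of Q: Q(-1)=-1.
So the global minimum of V is P(-2) + Q(-1) − 6 = -152 − 1 − 6 = -159, attained at (-2, -1).

(-2, -1)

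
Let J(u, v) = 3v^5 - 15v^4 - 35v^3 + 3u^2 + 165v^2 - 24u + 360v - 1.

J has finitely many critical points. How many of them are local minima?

2

J separates as a function of u plus a function of v, so ∇J=0 decouples.
∂J/∂u = 6(u - 4) = 0 at u ∈ {4}; ∂J/∂v = 15(v - 4)(v - 3)(v + 1)(v + 2) = 0 at v ∈ {-2, -1, 3, 4}.
The Hessian is diagonal: diag(J_uu, J_vv). Second derivatives: J_uu(4)=6; J_vv(-2)=-450, J_vv(-1)=300, J_vv(3)=-300, J_vv(4)=450.
Local minima occur where both diagonal entries positive: (4, -1), (4, 4). Count: 2.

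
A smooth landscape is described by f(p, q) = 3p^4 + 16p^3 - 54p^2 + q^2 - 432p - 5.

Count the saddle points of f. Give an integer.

1

f separates as a function of p plus a function of q, so ∇f=0 decouples.
∂f/∂p = 12(p - 3)(p + 3)(p + 4) = 0 at p ∈ {-4, -3, 3}; ∂f/∂q = 2q = 0 at q ∈ {0}.
The Hessian is diagonal: diag(f_pp, f_qq). Second derivatives: f_pp(-4)=84, f_pp(-3)=-72, f_pp(3)=504; f_qq(0)=2.
Saddle points occur where the two diagonal entries have opposite signs: (-3, 0). Count: 1.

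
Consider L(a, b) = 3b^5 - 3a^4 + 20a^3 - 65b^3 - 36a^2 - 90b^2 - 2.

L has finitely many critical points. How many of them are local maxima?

4

L separates as a function of a plus a function of b, so ∇L=0 decouples.
∂L/∂a = -12a(a - 3)(a - 2) = 0 at a ∈ {0, 2, 3}; ∂L/∂b = 15b(b - 4)(b + 1)(b + 3) = 0 at b ∈ {-3, -1, 0, 4}.
The Hessian is diagonal: diag(L_aa, L_bb). Second derivatives: L_aa(0)=-72, L_aa(2)=24, L_aa(3)=-36; L_bb(-3)=-630, L_bb(-1)=150, L_bb(0)=-180, L_bb(4)=2100.
Local maxima occur where both diagonal entries negative: (0, -3), (0, 0), (3, -3), (3, 0). Count: 4.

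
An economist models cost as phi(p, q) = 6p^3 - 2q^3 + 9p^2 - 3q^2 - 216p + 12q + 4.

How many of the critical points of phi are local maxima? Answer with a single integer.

1

phi separates as a function of p plus a function of q, so ∇phi=0 decouples.
∂phi/∂p = 18(p - 3)(p + 4) = 0 at p ∈ {-4, 3}; ∂phi/∂q = -6(q - 1)(q + 2) = 0 at q ∈ {-2, 1}.
The Hessian is diagonal: diag(phi_pp, phi_qq). Second derivatives: phi_pp(-4)=-126, phi_pp(3)=126; phi_qq(-2)=18, phi_qq(1)=-18.
Local maxima occur where both diagonal entries negative: (-4, 1). Count: 1.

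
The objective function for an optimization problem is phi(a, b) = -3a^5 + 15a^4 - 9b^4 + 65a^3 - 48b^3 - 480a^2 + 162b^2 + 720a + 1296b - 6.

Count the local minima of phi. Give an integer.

phi separates as a function of a plus a function of b, so ∇phi=0 decouples.
∂phi/∂a = -15(a - 4)(a - 3)(a - 1)(a + 4) = 0 at a ∈ {-4, 1, 3, 4}; ∂phi/∂b = -36(b - 3)(b + 3)(b + 4) = 0 at b ∈ {-4, -3, 3}.
The Hessian is diagonal: diag(phi_aa, phi_bb). Second derivatives: phi_aa(-4)=4200, phi_aa(1)=-450, phi_aa(3)=210, phi_aa(4)=-360; phi_bb(-4)=-252, phi_bb(-3)=216, phi_bb(3)=-1512.
Local minima occur where both diagonal entries positive: (-4, -3), (3, -3). Count: 2.

2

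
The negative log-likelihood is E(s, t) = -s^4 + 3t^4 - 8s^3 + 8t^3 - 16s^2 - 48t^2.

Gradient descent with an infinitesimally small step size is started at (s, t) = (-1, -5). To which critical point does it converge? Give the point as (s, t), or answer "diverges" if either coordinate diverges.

(-2, -4)

E is separable, so gradient descent decouples: s follows -∂E/∂s, t follows -∂E/∂t.
∂E/∂s = -4s(s + 2)(s + 4); at s=-1 this is 12, so s decreases.
∂E/∂t = 12t(t - 2)(t + 4); at t=-5 this is -420, so t increases.
s converges to its nearest critical value -2 (a local min of the s-part); t converges to -4. The iterate converges to (-2, -4).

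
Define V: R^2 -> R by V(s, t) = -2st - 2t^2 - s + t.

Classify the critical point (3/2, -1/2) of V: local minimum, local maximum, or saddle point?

The Hessian of V is constant: H = [[0, -2], [-2, -4]].
det(H) = 0·(-4) − (-2)² = -4.
Since det(H) < 0, H is indefinite and the critical point is a saddle point.

saddle point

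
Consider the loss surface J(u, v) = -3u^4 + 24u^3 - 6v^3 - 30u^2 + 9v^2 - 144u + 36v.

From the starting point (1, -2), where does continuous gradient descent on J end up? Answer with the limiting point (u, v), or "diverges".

(3, -1)

J is separable, so gradient descent decouples: u follows -∂J/∂u, v follows -∂J/∂v.
∂J/∂u = -12(u - 4)(u - 3)(u + 1); at u=1 this is -144, so u increases.
∂J/∂v = -18(v - 2)(v + 1); at v=-2 this is -72, so v increases.
u converges to its nearest critical value 3 (a local min of the u-part); v converges to -1. The iterate converges to (3, -1).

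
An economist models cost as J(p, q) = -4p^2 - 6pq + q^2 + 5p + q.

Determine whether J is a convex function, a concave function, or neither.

neither

J is quadratic, so its Hessian is the constant matrix H = [[-8, -6], [-6, 2]].
det(H) = -52, tr(H) = -6.
det(H) < 0, so H is indefinite: neither convex nor concave.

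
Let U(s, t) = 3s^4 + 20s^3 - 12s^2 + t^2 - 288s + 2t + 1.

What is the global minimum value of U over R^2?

-416

U(s,t) separates as P(s) + Q(t) + 1, so its minimum is min P + min Q + 1.
P'(s) = 12(s - 2)(s + 3)(s + 4) vanishes at s ∈ {-4, -3, 2}; Q'(t) = 2(t + 1) vanishes at t ∈ {-1}.
Local minima of P (where P''>0): P(-4)=448, P(2)=-416. Local minima of Q: Q(-1)=-1.
So the global minimum of U is P(2) + Q(-1) + 1 = -416 − 1 + 1 = -416, attained at (2, -1).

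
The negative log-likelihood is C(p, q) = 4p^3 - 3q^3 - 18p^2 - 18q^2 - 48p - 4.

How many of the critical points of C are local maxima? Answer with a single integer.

1

C separates as a function of p plus a function of q, so ∇C=0 decouples.
∂C/∂p = 12(p - 4)(p + 1) = 0 at p ∈ {-1, 4}; ∂C/∂q = -9q(q + 4) = 0 at q ∈ {-4, 0}.
The Hessian is diagonal: diag(C_pp, C_qq). Second derivatives: C_pp(-1)=-60, C_pp(4)=60; C_qq(-4)=36, C_qq(0)=-36.
Local maxima occur where both diagonal entries negative: (-1, 0). Count: 1.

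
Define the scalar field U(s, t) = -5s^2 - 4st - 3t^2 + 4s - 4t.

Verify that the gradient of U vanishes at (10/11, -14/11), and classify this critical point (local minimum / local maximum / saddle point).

∇U = (-10s - 4t + 4, -4s - 6t - 4); substituting (10/11, -14/11) gives ∇U = (0, 0), so (10/11, -14/11) is indeed a critical point.
The Hessian of U is constant: H = [[-10, -4], [-4, -6]].
det(H) = (-10)·(-6) − (-4)² = 44.
det(H) > 0 and tr(H) = -16 < 0, so H is negative definite and the point is a local maximum.

local maximum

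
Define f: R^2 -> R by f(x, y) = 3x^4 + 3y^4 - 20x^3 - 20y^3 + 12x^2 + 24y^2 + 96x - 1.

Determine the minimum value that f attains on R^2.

f(x,y) separates as P(x) + Q(y) − 1, so its minimum is min P + min Q − 1.
P'(x) = 12(x - 4)(x - 2)(x + 1) vanishes at x ∈ {-1, 2, 4}; Q'(y) = 12y(y - 4)(y - 1) vanishes at y ∈ {0, 1, 4}.
Local minima of P (where P''>0): P(-1)=-61, P(4)=64. Local minima of Q: Q(0)=0, Q(4)=-128.
So the global minimum of f is P(-1) + Q(4) − 1 = -61 − 128 − 1 = -190, attained at (-1, 4).

-190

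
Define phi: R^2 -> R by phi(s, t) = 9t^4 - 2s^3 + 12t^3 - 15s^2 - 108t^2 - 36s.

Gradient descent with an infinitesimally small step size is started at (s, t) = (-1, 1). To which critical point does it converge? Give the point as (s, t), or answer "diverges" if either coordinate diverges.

phi is separable, so gradient descent decouples: s follows -∂phi/∂s, t follows -∂phi/∂t.
∂phi/∂s = -6(s + 2)(s + 3); at s=-1 this is -12, so s increases.
∂phi/∂t = 36t(t - 2)(t + 3); at t=1 this is -144, so t increases.
The s-coordinate has no critical point in that direction and runs off to infinity.

diverges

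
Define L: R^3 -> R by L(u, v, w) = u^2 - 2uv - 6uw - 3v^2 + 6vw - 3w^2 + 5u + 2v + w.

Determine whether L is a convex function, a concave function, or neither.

L is quadratic, so its Hessian is the constant matrix H = [[2, -2, -6], [-2, -6, 6], [-6, 6, -6]].
Leading principal minors: 2, -16, 384.
Neither pattern holds ⇒ H is indefinite ⇒ neither convex nor concave.

neither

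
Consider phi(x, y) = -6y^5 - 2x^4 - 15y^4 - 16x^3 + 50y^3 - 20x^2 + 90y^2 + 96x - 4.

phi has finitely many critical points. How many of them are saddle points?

phi separates as a function of x plus a function of y, so ∇phi=0 decouples.
∂phi/∂x = -8(x - 1)(x + 3)(x + 4) = 0 at x ∈ {-4, -3, 1}; ∂phi/∂y = -30y(y - 2)(y + 1)(y + 3) = 0 at y ∈ {-3, -1, 0, 2}.
The Hessian is diagonal: diag(phi_xx, phi_yy). Second derivatives: phi_xx(-4)=-40, phi_xx(-3)=32, phi_xx(1)=-160; phi_yy(-3)=900, phi_yy(-1)=-180, phi_yy(0)=180, phi_yy(2)=-900.
Saddle points occur where the two diagonal entries have opposite signs: (-4, -3), (-4, 0), (-3, -1), (-3, 2), (1, -3), (1, 0). Count: 6.

6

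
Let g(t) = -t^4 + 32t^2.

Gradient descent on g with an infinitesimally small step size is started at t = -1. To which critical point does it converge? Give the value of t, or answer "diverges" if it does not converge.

g'(t) = -4t(t - 4)(t + 4), so g'(-1) = -60.
Gradient descent moves in the -g' direction, i.e. t is increasing.
The nearest critical point in that direction is t = 0, where g'' = 64 > 0 (a local minimum). The iterate converges there.

0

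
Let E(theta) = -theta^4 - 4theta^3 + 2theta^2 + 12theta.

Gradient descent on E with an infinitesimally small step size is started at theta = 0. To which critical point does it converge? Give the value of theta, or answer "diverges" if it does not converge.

-1

E'(theta) = -4(theta - 1)(theta + 1)(theta + 3), so E'(0) = 12.
Gradient descent moves in the -E' direction, i.e. theta is decreasing.
The nearest critical point in that direction is theta = -1, where E'' = 16 > 0 (a local minimum). The iterate converges there.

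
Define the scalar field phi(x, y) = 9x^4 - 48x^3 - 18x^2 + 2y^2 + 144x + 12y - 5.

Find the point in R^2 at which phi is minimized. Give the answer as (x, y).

phi(x,y) separates as P(x) + Q(y) − 5, so its minimum is min P + min Q − 5.
P'(x) = 36(x - 4)(x - 1)(x + 1) vanishes at x ∈ {-1, 1, 4}; Q'(y) = 4y + 12 vanishes at y ∈ {-3}.
Local minima of P (where P''>0): P(-1)=-105, P(4)=-480. Local minima of Q: Q(-3)=-18.
So the global minimum of phi is P(4) + Q(-3) − 5 = -480 − 18 − 5 = -503, attained at (4, -3).

(4, -3)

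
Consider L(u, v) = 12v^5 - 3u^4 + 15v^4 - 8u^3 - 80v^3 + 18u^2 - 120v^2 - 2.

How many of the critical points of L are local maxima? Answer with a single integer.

4

L separates as a function of u plus a function of v, so ∇L=0 decouples.
∂L/∂u = -12u(u - 1)(u + 3) = 0 at u ∈ {-3, 0, 1}; ∂L/∂v = 60v(v - 2)(v + 1)(v + 2) = 0 at v ∈ {-2, -1, 0, 2}.
The Hessian is diagonal: diag(L_uu, L_vv). Second derivatives: L_uu(-3)=-144, L_uu(0)=36, L_uu(1)=-48; L_vv(-2)=-480, L_vv(-1)=180, L_vv(0)=-240, L_vv(2)=1440.
Local maxima occur where both diagonal entries negative: (-3, -2), (-3, 0), (1, -2), (1, 0). Count: 4.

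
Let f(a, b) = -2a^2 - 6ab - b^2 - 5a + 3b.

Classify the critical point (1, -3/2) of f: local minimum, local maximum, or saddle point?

saddle point

The Hessian of f is constant: H = [[-4, -6], [-6, -2]].
det(H) = (-4)·(-2) − (-6)² = -28.
Since det(H) < 0, H is indefinite and the critical point is a saddle point.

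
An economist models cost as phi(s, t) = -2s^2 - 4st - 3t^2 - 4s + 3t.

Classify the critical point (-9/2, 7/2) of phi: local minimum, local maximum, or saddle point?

The Hessian of phi is constant: H = [[-4, -4], [-4, -6]].
det(H) = (-4)·(-6) − (-4)² = 8.
det(H) > 0 and tr(H) = -10 < 0, so H is negative definite and the point is a local maximum.

local maximum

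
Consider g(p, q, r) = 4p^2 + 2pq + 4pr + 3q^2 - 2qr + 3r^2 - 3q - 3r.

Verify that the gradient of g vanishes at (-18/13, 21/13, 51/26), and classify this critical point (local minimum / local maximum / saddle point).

∇g = (8p + 2q + 4r, 2p + 6q - 2r - 3, 4p - 2q + 6r - 3); substituting (-18/13, 21/13, 51/26) gives ∇g = (0, 0, 0), so (-18/13, 21/13, 51/26) is indeed a critical point.
The Hessian is constant: H = [[8, 2, 4], [2, 6, -2], [4, -2, 6]].
Leading principal minors: Δ₁ = 8, Δ₂ = 44, Δ₃ = 104.
All leading minors are positive, so H is positive definite: a local minimum.

local minimum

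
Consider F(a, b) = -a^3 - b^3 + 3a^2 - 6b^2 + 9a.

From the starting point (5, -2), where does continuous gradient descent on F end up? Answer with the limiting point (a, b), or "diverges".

diverges

F is separable, so gradient descent decouples: a follows -∂F/∂a, b follows -∂F/∂b.
∂F/∂a = -3(a - 3)(a + 1); at a=5 this is -36, so a increases.
∂F/∂b = -3b(b + 4); at b=-2 this is 12, so b decreases.
The a-coordinate has no critical point in that direction and runs off to infinity.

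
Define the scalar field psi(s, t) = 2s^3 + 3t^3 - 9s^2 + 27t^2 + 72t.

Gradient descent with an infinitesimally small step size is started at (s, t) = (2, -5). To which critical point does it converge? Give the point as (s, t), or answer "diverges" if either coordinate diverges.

diverges

psi is separable, so gradient descent decouples: s follows -∂psi/∂s, t follows -∂psi/∂t.
∂psi/∂s = 6s(s - 3); at s=2 this is -12, so s increases.
∂psi/∂t = 9(t + 2)(t + 4); at t=-5 this is 27, so t decreases.
The t-coordinate has no critical point in that direction and runs off to infinity.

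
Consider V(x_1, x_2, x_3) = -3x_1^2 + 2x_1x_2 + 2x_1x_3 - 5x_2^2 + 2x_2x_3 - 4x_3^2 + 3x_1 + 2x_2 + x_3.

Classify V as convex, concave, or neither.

V is quadratic, so its Hessian is the constant matrix H = [[-6, 2, 2], [2, -10, 2], [2, 2, -8]].
Leading principal minors: -6, 56, -368.
Signs alternate −, +, − ⇒ H ≺ 0 ⇒ concave.

concave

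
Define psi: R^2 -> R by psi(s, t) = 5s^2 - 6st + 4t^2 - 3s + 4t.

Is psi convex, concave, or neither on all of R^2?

convex

psi is quadratic, so its Hessian is the constant matrix H = [[10, -6], [-6, 8]].
det(H) = 44, tr(H) = 18.
det(H) > 0 and tr(H) > 0, so H is positive definite everywhere: convex.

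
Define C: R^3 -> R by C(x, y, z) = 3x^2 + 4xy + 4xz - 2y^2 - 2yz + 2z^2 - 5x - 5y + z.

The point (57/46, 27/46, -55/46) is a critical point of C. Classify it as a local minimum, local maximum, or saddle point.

saddle point

The Hessian is constant: H = [[6, 4, 4], [4, -4, -2], [4, -2, 4]].
Leading principal minors: Δ₁ = 6, Δ₂ = -40, Δ₃ = -184.
The minors fit neither the all-positive nor the alternating-sign pattern, so H is indefinite: a saddle point.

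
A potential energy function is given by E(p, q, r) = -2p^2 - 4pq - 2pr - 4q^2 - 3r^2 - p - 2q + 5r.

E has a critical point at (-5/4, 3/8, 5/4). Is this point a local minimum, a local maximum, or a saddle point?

local maximum

The Hessian is constant: H = [[-4, -4, -2], [-4, -8, 0], [-2, 0, -6]].
Leading principal minors: Δ₁ = -4, Δ₂ = 16, Δ₃ = -64.
The minors alternate sign starting negative (−, +, −), so H is negative definite: a local maximum.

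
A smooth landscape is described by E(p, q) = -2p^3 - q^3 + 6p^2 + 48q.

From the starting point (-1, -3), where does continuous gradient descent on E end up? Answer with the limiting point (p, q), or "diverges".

E is separable, so gradient descent decouples: p follows -∂E/∂p, q follows -∂E/∂q.
∂E/∂p = -6p(p - 2); at p=-1 this is -18, so p increases.
∂E/∂q = -3(q - 4)(q + 4); at q=-3 this is 21, so q decreases.
p converges to its nearest critical value 0 (a local min of the p-part); q converges to -4. The iterate converges to (0, -4).

(0, -4)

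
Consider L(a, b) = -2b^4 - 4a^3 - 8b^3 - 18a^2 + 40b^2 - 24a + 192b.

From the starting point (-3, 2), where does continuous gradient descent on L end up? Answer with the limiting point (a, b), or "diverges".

(-2, -2)

L is separable, so gradient descent decouples: a follows -∂L/∂a, b follows -∂L/∂b.
∂L/∂a = -12(a + 1)(a + 2); at a=-3 this is -24, so a increases.
∂L/∂b = -8(b - 3)(b + 2)(b + 4); at b=2 this is 192, so b decreases.
a converges to its nearest critical value -2 (a local min of the a-part); b converges to -2. The iterate converges to (-2, -2).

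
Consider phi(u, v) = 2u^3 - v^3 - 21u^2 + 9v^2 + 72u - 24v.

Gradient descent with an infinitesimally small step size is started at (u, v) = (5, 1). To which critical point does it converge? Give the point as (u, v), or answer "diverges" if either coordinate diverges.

phi is separable, so gradient descent decouples: u follows -∂phi/∂u, v follows -∂phi/∂v.
∂phi/∂u = 6(u - 4)(u - 3); at u=5 this is 12, so u decreases.
∂phi/∂v = -3(v - 4)(v - 2); at v=1 this is -9, so v increases.
u converges to its nearest critical value 4 (a local min of the u-part); v converges to 2. The iterate converges to (4, 2).

(4, 2)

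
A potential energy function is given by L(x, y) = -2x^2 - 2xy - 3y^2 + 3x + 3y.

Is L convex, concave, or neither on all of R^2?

concave

L is quadratic, so its Hessian is the constant matrix H = [[-4, -2], [-2, -6]].
det(H) = 20, tr(H) = -10.
det(H) > 0 and tr(H) < 0, so H is negative definite everywhere: concave.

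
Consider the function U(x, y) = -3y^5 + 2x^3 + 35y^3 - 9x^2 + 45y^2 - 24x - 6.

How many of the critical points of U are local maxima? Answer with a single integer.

2

U separates as a function of x plus a function of y, so ∇U=0 decouples.
∂U/∂x = 6(x - 4)(x + 1) = 0 at x ∈ {-1, 4}; ∂U/∂y = -15y(y - 3)(y + 1)(y + 2) = 0 at y ∈ {-2, -1, 0, 3}.
The Hessian is diagonal: diag(U_xx, U_yy). Second derivatives: U_xx(-1)=-30, U_xx(4)=30; U_yy(-2)=150, U_yy(-1)=-60, U_yy(0)=90, U_yy(3)=-900.
Local maxima occur where both diagonal entries negative: (-1, -1), (-1, 3). Count: 2.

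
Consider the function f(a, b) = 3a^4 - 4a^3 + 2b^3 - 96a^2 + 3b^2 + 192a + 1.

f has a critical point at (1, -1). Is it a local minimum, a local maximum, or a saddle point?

The mixed partial ∂²f/∂a∂b is 0, so the Hessian at any point is diag(f_aa, f_bb) = diag(12(3a^2 - 2a - 16), 6(2b + 1)).
At (1, -1): H = diag(-180, -6).
Both eigenvalues are negative, so H is negative definite: a local maximum.

local maximum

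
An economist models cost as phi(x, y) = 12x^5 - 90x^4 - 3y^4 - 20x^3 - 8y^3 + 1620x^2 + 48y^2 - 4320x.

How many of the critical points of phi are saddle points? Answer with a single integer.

phi separates as a function of x plus a function of y, so ∇phi=0 decouples.
∂phi/∂x = 60(x - 4)(x - 3)(x - 2)(x + 3) = 0 at x ∈ {-3, 2, 3, 4}; ∂phi/∂y = -12y(y - 2)(y + 4) = 0 at y ∈ {-4, 0, 2}.
The Hessian is diagonal: diag(phi_xx, phi_yy). Second derivatives: phi_xx(-3)=-12600, phi_xx(2)=600, phi_xx(3)=-360, phi_xx(4)=840; phi_yy(-4)=-288, phi_yy(0)=96, phi_yy(2)=-144.
Saddle points occur where the two diagonal entries have opposite signs: (-3, 0), (2, -4), (2, 2), (3, 0), (4, -4), (4, 2). Count: 6.

6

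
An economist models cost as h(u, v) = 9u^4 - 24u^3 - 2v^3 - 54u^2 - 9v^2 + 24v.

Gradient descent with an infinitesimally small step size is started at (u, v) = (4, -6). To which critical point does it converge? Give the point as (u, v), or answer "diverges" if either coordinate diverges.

h is separable, so gradient descent decouples: u follows -∂h/∂u, v follows -∂h/∂v.
∂h/∂u = 36u(u - 3)(u + 1); at u=4 this is 720, so u decreases.
∂h/∂v = -6(v - 1)(v + 4); at v=-6 this is -84, so v increases.
u converges to its nearest critical value 3 (a local min of the u-part); v converges to -4. The iterate converges to (3, -4).

(3, -4)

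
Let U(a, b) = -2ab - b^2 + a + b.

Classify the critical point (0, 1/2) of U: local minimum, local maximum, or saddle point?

saddle point

The Hessian of U is constant: H = [[0, -2], [-2, -2]].
det(H) = 0·(-2) − (-2)² = -4.
Since det(H) < 0, H is indefinite and the critical point is a saddle point.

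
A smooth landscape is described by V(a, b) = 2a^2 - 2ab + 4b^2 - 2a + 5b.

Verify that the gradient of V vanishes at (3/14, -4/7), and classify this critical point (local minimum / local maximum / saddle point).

local minimum

∇V = (4a - 2b - 2, -2a + 8b + 5); substituting (3/14, -4/7) gives ∇V = (0, 0), so (3/14, -4/7) is indeed a critical point.
The Hessian of V is constant: H = [[4, -2], [-2, 8]].
det(H) = 4·8 − (-2)² = 28.
det(H) > 0 and tr(H) = 12 > 0, so H is positive definite and the point is a local minimum.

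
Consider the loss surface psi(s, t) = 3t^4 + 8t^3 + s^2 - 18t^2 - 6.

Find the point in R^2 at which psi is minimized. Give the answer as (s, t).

psi(s,t) separates as P(s) + Q(t) − 6, so its minimum is min P + min Q − 6.
P'(s) = 2s vanishes at s ∈ {0}; Q'(t) = 12t(t - 1)(t + 3) vanishes at t ∈ {-3, 0, 1}.
Local minima of P (where P''>0): P(0)=0. Local minima of Q: Q(-3)=-135, Q(1)=-7.
So the global minimum of psi is P(0) + Q(-3) − 6 = 0 − 135 − 6 = -141, attained at (0, -3).

(0, -3)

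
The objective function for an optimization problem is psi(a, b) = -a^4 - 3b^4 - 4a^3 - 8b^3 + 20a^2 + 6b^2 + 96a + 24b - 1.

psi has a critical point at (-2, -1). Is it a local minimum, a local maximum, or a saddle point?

The mixed partial ∂²psi/∂a∂b is 0, so the Hessian at any point is diag(psi_aa, psi_bb) = diag(4(-3a^2 - 6a + 10), 12(-3b^2 - 4b + 1)).
At (-2, -1): H = diag(40, 24).
Both eigenvalues are positive, so H is positive definite: a local minimum.

local minimum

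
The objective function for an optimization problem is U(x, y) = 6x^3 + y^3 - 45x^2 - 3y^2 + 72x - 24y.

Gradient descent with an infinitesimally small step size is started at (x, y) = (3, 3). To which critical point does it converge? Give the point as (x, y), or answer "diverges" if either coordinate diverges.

(4, 4)

U is separable, so gradient descent decouples: x follows -∂U/∂x, y follows -∂U/∂y.
∂U/∂x = 18(x - 4)(x - 1); at x=3 this is -36, so x increases.
∂U/∂y = 3(y - 4)(y + 2); at y=3 this is -15, so y increases.
x converges to its nearest critical value 4 (a local min of the x-part); y converges to 4. The iterate converges to (4, 4).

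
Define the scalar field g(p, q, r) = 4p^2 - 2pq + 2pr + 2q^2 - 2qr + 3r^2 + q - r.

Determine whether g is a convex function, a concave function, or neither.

g is quadratic, so its Hessian is the constant matrix H = [[8, -2, 2], [-2, 4, -2], [2, -2, 6]].
Leading principal minors: 8, 28, 136.
All positive ⇒ H ≻ 0 ⇒ convex.

convex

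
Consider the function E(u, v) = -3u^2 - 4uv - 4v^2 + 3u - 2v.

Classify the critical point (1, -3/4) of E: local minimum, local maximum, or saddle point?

local maximum

The Hessian of E is constant: H = [[-6, -4], [-4, -8]].
det(H) = (-6)·(-8) − (-4)² = 32.
det(H) > 0 and tr(H) = -14 < 0, so H is negative definite and the point is a local maximum.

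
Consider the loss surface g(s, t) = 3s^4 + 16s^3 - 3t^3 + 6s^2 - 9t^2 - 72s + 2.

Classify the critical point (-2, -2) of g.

The mixed partial ∂²g/∂s∂t is 0, so the Hessian at any point is diag(g_ss, g_tt) = diag(12(3s^2 + 8s + 1), -18(t + 1)).
At (-2, -2): H = diag(-36, 18).
The eigenvalues have opposite signs, so H is indefinite: a saddle point.

saddle point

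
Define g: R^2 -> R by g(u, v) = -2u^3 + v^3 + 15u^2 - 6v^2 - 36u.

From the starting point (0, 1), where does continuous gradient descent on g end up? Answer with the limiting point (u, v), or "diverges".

(2, 4)

g is separable, so gradient descent decouples: u follows -∂g/∂u, v follows -∂g/∂v.
∂g/∂u = -6(u - 3)(u - 2); at u=0 this is -36, so u increases.
∂g/∂v = 3v(v - 4); at v=1 this is -9, so v increases.
u converges to its nearest critical value 2 (a local min of the u-part); v converges to 4. The iterate converges to (2, 4).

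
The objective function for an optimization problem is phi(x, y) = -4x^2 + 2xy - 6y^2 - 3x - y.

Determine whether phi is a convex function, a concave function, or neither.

phi is quadratic, so its Hessian is the constant matrix H = [[-8, 2], [2, -12]].
det(H) = 92, tr(H) = -20.
det(H) > 0 and tr(H) < 0, so H is negative definite everywhere: concave.

concave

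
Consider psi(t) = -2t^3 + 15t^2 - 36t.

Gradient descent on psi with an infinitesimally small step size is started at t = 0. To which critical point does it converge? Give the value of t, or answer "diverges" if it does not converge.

psi'(t) = -6(t - 3)(t - 2), so psi'(0) = -36.
Gradient descent moves in the -psi' direction, i.e. t is increasing.
The nearest critical point in that direction is t = 2, where psi'' = 6 > 0 (a local minimum). The iterate converges there.

2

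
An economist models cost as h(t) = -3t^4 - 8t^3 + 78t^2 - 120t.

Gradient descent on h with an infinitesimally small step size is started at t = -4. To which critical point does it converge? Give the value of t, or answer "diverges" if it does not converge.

h'(t) = -12(t - 2)(t - 1)(t + 5), so h'(-4) = -360.
Gradient descent moves in the -h' direction, i.e. t is increasing.
The nearest critical point in that direction is t = 1, where h'' = 72 > 0 (a local minimum). The iterate converges there.

1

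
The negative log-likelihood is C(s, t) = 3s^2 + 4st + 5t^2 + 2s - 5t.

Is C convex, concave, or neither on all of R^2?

convex

C is quadratic, so its Hessian is the constant matrix H = [[6, 4], [4, 10]].
det(H) = 44, tr(H) = 16.
det(H) > 0 and tr(H) > 0, so H is positive definite everywhere: convex.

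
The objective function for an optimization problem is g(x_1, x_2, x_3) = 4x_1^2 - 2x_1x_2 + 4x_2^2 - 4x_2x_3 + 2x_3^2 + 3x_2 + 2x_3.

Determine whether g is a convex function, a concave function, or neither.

convex

g is quadratic, so its Hessian is the constant matrix H = [[8, -2, 0], [-2, 8, -4], [0, -4, 4]].
Leading principal minors: 8, 60, 112.
All positive ⇒ H ≻ 0 ⇒ convex.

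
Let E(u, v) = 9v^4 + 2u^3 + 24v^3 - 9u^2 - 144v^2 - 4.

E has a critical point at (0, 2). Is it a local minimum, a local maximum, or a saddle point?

saddle point

The mixed partial ∂²E/∂u∂v is 0, so the Hessian at any point is diag(E_uu, E_vv) = diag(6(2u - 3), 36(3v^2 + 4v - 8)).
At (0, 2): H = diag(-18, 432).
The eigenvalues have opposite signs, so H is indefinite: a saddle point.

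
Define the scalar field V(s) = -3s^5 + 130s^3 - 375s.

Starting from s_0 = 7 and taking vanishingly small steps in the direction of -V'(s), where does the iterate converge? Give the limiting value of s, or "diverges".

diverges

V'(s) = -15(s - 5)(s - 1)(s + 1)(s + 5), so V'(7) = -17280.
Gradient descent moves in the -V' direction, i.e. s is increasing.
There is no critical point above s=7, and V' keeps the same sign, so the iterate runs off to +∞.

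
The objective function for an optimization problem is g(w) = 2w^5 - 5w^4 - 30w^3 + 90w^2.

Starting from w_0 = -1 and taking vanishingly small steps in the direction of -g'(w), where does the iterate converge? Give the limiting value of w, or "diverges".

g'(w) = 10w(w - 3)(w - 2)(w + 3), so g'(-1) = -240.
Gradient descent moves in the -g' direction, i.e. w is increasing.
The nearest critical point in that direction is w = 0, where g'' = 180 > 0 (a local minimum). The iterate converges there.

0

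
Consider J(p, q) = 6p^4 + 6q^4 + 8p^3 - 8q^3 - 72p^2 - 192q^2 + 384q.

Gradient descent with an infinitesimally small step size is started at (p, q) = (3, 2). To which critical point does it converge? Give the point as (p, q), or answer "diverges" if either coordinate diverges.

J is separable, so gradient descent decouples: p follows -∂J/∂p, q follows -∂J/∂q.
∂J/∂p = 24p(p - 2)(p + 3); at p=3 this is 432, so p decreases.
∂J/∂q = 24(q - 4)(q - 1)(q + 4); at q=2 this is -288, so q increases.
p converges to its nearest critical value 2 (a local min of the p-part); q converges to 4. The iterate converges to (2, 4).

(2, 4)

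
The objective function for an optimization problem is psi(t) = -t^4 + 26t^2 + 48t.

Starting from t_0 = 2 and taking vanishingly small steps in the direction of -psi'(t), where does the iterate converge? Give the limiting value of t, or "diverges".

psi'(t) = -4(t - 4)(t + 1)(t + 3), so psi'(2) = 120.
Gradient descent moves in the -psi' direction, i.e. t is decreasing.
The nearest critical point in that direction is t = -1, where psi'' = 40 > 0 (a local minimum). The iterate converges there.

-1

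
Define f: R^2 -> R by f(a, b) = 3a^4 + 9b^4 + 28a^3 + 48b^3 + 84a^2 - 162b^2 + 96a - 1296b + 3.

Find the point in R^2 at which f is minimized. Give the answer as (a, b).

(-4, 3)

f(a,b) separates as P(a) + Q(b) + 3, so its minimum is min P + min Q + 3.
P'(a) = 12(a + 1)(a + 2)(a + 4) vanishes at a ∈ {-4, -2, -1}; Q'(b) = 36(b - 3)(b + 3)(b + 4) vanishes at b ∈ {-4, -3, 3}.
Local minima of P (where P''>0): P(-4)=-64, P(-1)=-37. Local minima of Q: Q(-4)=1824, Q(3)=-3321.
So the global minimum of f is P(-4) + Q(3) + 3 = -64 − 3321 + 3 = -3382, attained at (-4, 3).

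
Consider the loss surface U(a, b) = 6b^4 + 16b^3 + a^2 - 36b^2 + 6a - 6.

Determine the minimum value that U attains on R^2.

-285

U(a,b) separates as P(a) + Q(b) − 6, so its minimum is min P + min Q − 6.
P'(a) = 2a + 6 vanishes at a ∈ {-3}; Q'(b) = 24b(b - 1)(b + 3) vanishes at b ∈ {-3, 0, 1}.
Local minima of P (where P''>0): P(-3)=-9. Local minima of Q: Q(-3)=-270, Q(1)=-14.
So the global minimum of U is P(-3) + Q(-3) − 6 = -9 − 270 − 6 = -285, attained at (-3, -3).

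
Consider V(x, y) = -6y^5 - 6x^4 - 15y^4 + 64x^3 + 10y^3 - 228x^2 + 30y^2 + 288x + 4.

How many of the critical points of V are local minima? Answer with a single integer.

2

V separates as a function of x plus a function of y, so ∇V=0 decouples.
∂V/∂x = -24(x - 4)(x - 3)(x - 1) = 0 at x ∈ {1, 3, 4}; ∂V/∂y = -30y(y - 1)(y + 1)(y + 2) = 0 at y ∈ {-2, -1, 0, 1}.
The Hessian is diagonal: diag(V_xx, V_yy). Second derivatives: V_xx(1)=-144, V_xx(3)=48, V_xx(4)=-72; V_yy(-2)=180, V_yy(-1)=-60, V_yy(0)=60, V_yy(1)=-180.
Local minima occur where both diagonal entries positive: (3, -2), (3, 0). Count: 2.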